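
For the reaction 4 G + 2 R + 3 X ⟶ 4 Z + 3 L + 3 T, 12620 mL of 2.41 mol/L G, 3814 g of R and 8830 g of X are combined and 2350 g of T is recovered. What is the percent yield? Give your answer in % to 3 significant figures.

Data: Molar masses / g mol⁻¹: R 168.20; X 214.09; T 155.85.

n(G) = 2.41 × 12620/1000 = 30.41 mol
n(R) = 3814 / 168.20 = 22.68 mol
n(X) = 8830 / 214.09 = 41.24 mol
n/ν → G: 7.603, R: 11.34, X: 13.75; G is limiting.
theoretical n(T) = (3/4) × 30.41 = 22.81 mol → 3555 g
% yield = 2350 / 3555 × 100 = 66.10 %

66.1 %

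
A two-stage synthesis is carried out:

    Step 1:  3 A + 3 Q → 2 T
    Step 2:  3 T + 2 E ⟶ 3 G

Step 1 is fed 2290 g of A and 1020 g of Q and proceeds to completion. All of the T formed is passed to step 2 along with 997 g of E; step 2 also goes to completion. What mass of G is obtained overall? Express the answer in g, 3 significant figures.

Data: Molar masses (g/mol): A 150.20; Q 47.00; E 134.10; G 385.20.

Step 1:
n(A) = 2290 / 150.20 = 15.25 mol
n(Q) = 1020 / 47.00 = 21.70 mol
n/ν for A = 15.25/3 = 5.083
n/ν for Q = 21.70/3 = 7.233
Smallest n/ν is A → limiting reagent.
n(T) produced = (2/3) × 15.25 = 10.17 mol
Step 2:
n(T) available = 10.17 mol
n(E) = 997.0 / 134.10 = 7.435 mol
n/ν for T = 10.17/3 = 3.390
n/ν for E = 7.435/2 = 3.718
Smallest n/ν is T → limiting reagent.
n(G) = (3/3) × 10.17 = 10.17 mol
mass = 10.17 × 385.20 = 3917 g

3920 g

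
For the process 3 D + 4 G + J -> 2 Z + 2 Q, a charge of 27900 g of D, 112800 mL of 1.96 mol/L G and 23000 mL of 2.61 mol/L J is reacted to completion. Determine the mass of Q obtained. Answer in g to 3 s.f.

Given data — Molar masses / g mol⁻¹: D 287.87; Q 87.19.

5630 g

n(D) = 27900 / 287.87 = 96.92 mol
n(G) = 1.96 × 112800/1000 = 221.1 mol
n(J) = 2.61 × 23000/1000 = 60.03 mol
n/ν for D = 96.92/3 = 32.31
n/ν for G = 221.1/4 = 55.28
n/ν for J = 60.03/1 = 60.03
Smallest n/ν is D → limiting reagent.
n(Q) = (2/3) × 96.92 = 64.61 mol
mass = 64.61 × 87.19 = 5633 g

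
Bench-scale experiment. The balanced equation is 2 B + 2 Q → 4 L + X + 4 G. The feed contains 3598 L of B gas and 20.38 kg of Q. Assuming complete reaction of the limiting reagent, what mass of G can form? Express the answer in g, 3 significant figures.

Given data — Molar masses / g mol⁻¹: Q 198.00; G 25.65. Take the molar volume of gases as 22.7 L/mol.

n(B) = 3598 / 22.7 = 158.5 mol
n(Q) = 20.38×1000 / 198.00 = 102.9 mol
n/ν → B: 79.25, Q: 51.45; Q is limiting.
n(G) = (4/2) × 102.9 = 205.8 mol
mass = 205.8 × 25.65 = 5279 g

5280 g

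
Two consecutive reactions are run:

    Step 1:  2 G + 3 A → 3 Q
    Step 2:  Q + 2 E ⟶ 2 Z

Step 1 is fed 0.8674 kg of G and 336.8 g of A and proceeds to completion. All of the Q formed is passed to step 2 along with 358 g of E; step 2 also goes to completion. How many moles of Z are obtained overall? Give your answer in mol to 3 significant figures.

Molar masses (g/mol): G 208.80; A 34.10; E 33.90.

Step 1:
n(G) = 0.8674×1000 / 208.80 = 4.154 mol
n(A) = 336.8 / 34.10 = 9.877 mol
n/ν for G = 4.154/2 = 2.077
n/ν for A = 9.877/3 = 3.292
Smallest n/ν is G → limiting reagent.
n(Q) produced = (3/2) × 4.154 = 6.231 mol
Step 2:
n(Q) available = 6.231 mol
n(E) = 358.0 / 33.90 = 10.56 mol
n/ν for Q = 6.231/1 = 6.231
n/ν for E = 10.56/2 = 5.280
Smallest n/ν is E → limiting reagent.
n(Z) = (2/2) × 10.56 = 10.56 mol

10.6 mol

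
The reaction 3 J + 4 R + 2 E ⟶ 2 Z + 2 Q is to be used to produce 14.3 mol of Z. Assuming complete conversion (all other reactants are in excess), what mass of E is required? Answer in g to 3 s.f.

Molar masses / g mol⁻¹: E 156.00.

n(Z) = 14.30 mol
n(E) = (2/2) × 14.30 = 14.30 mol
mass = 14.30 × 156.00 = 2231 g

2230 g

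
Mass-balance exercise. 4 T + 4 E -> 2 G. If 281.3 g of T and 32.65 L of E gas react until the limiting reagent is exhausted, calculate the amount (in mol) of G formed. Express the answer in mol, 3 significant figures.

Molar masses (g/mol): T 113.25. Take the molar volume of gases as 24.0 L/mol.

n(T) = 281.3 / 113.25 = 2.484 mol
n(E) = 32.65 / 24.0 = 1.360 mol
n/ν for T = 2.484/4 = 0.6210
n/ν for E = 1.360/4 = 0.3400
Smallest n/ν is E → limiting reagent.
n(G) = (2/4) × 1.360 = 0.6800 mol

0.680 mol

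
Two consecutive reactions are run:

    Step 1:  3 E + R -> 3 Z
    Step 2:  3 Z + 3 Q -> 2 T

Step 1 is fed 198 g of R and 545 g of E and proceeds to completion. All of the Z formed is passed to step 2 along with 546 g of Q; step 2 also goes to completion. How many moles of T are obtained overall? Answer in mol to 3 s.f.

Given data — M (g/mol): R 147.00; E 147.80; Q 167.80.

2.17 mol

Step 1:
n(R) = 198.0 / 147.00 = 1.347 mol
n(E) = 545.0 / 147.80 = 3.687 mol
n/ν for R = 1.347/1 = 1.347
n/ν for E = 3.687/3 = 1.229
Smallest n/ν is E → limiting reagent.
n(Z) produced = (3/3) × 3.687 = 3.687 mol
Step 2:
n(Z) available = 3.687 mol
n(Q) = 546.0 / 167.80 = 3.254 mol
n/ν for Z = 3.687/3 = 1.229
n/ν for Q = 3.254/3 = 1.085
Smallest n/ν is Q → limiting reagent.
n(T) = (2/3) × 3.254 = 2.169 mol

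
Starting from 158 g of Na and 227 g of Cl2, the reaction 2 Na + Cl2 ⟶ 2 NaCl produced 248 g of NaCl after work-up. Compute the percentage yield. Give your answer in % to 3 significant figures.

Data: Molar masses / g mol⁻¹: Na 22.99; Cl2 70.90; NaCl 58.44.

66.3 %

n(Na) = 158.0 / 22.99 = 6.873 mol
n(Cl2) = 227.0 / 70.90 = 3.202 mol
n/ν → Na: 3.437, Cl2: 3.202; Cl2 is limiting.
theoretical n(NaCl) = (2/1) × 3.202 = 6.404 mol → 374.2 g
% yield = 248 / 374.2 × 100 = 66.27 %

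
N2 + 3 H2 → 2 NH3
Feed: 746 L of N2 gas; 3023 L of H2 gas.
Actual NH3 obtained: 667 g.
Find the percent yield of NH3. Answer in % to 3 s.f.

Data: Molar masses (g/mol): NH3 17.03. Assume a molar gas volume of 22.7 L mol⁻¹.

59.6 %

n(N2) = 746.0 / 22.7 = 32.86 mol
n(H2) = 3023 / 22.7 = 133.2 mol
n/ν for N2 = 32.86/1 = 32.86
n/ν for H2 = 133.2/3 = 44.40
Smallest n/ν is N2 → limiting reagent.
theoretical n(NH3) = (2/1) × 32.86 = 65.72 mol → 1119 g
% yield = 667 / 1119 × 100 = 59.61 %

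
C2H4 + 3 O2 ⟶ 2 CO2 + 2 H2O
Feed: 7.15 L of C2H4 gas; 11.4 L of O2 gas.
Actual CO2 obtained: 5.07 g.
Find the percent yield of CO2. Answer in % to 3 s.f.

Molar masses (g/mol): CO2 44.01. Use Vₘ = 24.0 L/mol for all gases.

n(C2H4) = 7.150 / 24.0 = 0.2979 mol
n(O2) = 11.40 / 24.0 = 0.4750 mol
n/ν for C2H4 = 0.2979/1 = 0.2979
n/ν for O2 = 0.4750/3 = 0.1583
Smallest n/ν is O2 → limiting reagent.
theoretical n(CO2) = (2/3) × 0.4750 = 0.3167 mol → 13.94 g
% yield = 5.07 / 13.94 × 100 = 36.37 %

36.4 %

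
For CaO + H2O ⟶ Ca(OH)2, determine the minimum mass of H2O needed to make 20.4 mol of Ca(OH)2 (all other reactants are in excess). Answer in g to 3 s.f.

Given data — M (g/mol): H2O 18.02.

n(Ca(OH)2) = 20.40 mol
n(H2O) = (1/1) × 20.40 = 20.40 mol
mass = 20.40 × 18.02 = 367.6 g

368 g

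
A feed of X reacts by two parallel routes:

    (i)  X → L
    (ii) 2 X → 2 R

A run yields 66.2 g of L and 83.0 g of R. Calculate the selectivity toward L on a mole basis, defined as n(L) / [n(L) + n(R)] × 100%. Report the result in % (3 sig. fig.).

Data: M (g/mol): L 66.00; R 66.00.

44.4 %

n(L) = 66.2 / 66.00 = 1.003 mol
n(R) = 83.0 / 66.00 = 1.258 mol
selectivity = 1.003/(1.003+1.258) × 100 = 44.36 %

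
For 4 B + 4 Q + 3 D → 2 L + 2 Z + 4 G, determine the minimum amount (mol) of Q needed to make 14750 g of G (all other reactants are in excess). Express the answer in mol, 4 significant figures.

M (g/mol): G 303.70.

48.57 mol

n(G) = 14750 / 303.70 = 48.57 mol
n(Q) = (4/4) × 48.57 = 48.57 mol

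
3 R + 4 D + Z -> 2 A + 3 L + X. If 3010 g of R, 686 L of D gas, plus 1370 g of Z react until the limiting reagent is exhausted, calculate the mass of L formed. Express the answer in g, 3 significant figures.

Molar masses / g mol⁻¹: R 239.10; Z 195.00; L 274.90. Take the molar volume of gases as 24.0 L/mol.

n(R) = 3010 / 239.10 = 12.59 mol
n(D) = 686.0 / 24.0 = 28.58 mol
n(Z) = 1370 / 195.00 = 7.026 mol
n/ν → R: 4.197, D: 7.145, Z: 7.026; R is limiting.
n(L) = (3/3) × 12.59 = 12.59 mol
mass = 12.59 × 274.90 = 3461 g

3460 g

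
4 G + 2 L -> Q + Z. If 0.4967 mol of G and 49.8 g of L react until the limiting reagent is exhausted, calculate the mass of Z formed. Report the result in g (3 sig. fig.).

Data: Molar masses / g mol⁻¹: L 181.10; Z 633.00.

78.6 g

n(G) = 0.4967 mol
n(L) = 49.80 / 181.10 = 0.2750 mol
n/ν → G: 0.1242, L: 0.1375; G is limiting.
n(Z) = (1/4) × 0.4967 = 0.1242 mol
mass = 0.1242 × 633.00 = 78.62 g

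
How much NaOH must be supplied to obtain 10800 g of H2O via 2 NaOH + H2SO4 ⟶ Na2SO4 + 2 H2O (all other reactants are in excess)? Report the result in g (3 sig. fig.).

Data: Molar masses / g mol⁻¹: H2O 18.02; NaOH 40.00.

n(H2O) = 10800 / 18.02 = 599.3 mol
n(NaOH) = (2/2) × 599.3 = 599.3 mol
mass = 599.3 × 40.00 = 23970 g

24000 g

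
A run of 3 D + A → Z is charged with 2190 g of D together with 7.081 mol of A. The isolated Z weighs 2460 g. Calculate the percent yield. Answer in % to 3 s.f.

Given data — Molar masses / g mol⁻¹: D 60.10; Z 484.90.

71.6 %

n(D) = 2190 / 60.10 = 36.44 mol
n(A) = 7.081 mol
n/ν for D = 36.44/3 = 12.15
n/ν for A = 7.081/1 = 7.081
Smallest n/ν is A → limiting reagent.
theoretical n(Z) = (1/1) × 7.081 = 7.081 mol → 3434 g
% yield = 2460 / 3434 × 100 = 71.64 %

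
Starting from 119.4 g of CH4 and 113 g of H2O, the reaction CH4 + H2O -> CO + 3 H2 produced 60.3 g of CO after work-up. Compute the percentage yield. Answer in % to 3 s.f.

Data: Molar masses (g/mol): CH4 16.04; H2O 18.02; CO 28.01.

34.3 %

n(CH4) = 119.4 / 16.04 = 7.444 mol
n(H2O) = 113.0 / 18.02 = 6.271 mol
n/ν → CH4: 7.444, H2O: 6.271; H2O is limiting.
theoretical n(CO) = (1/1) × 6.271 = 6.271 mol → 175.7 g
% yield = 60.3 / 175.7 × 100 = 34.32 %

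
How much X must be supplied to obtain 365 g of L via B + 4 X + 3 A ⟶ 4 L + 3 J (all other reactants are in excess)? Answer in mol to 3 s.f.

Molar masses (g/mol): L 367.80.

n(L) = 365 / 367.80 = 0.9924 mol
n(X) = (4/4) × 0.9924 = 0.9924 mol

0.992 mol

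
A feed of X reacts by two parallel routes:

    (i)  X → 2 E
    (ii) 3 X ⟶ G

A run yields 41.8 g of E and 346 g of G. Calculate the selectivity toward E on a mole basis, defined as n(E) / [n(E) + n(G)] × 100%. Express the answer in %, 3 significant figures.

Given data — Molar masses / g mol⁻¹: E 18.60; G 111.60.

n(E) = 41.8 / 18.60 = 2.247 mol
n(G) = 346 / 111.60 = 3.100 mol
selectivity = 2.247/(2.247+3.100) × 100 = 42.02 %

42.0 %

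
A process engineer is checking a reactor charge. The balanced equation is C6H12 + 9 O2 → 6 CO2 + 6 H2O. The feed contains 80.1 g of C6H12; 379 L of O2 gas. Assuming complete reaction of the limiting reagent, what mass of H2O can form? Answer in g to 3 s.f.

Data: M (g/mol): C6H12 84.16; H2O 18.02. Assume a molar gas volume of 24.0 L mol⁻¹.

n(C6H12) = 80.10 / 84.16 = 0.9518 mol
n(O2) = 379.0 / 24.0 = 15.79 mol
n/ν for C6H12 = 0.9518/1 = 0.9518
n/ν for O2 = 15.79/9 = 1.754
Smallest n/ν is C6H12 → limiting reagent.
n(H2O) = (6/1) × 0.9518 = 5.711 mol
mass = 5.711 × 18.02 = 102.9 g

103 g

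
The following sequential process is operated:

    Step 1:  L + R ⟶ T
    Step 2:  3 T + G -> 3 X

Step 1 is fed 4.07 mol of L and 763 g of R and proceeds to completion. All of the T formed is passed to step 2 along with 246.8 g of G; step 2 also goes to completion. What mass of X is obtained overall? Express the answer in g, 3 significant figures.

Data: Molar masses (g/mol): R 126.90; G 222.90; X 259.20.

Step 1:
n(L) = 4.070 mol
n(R) = 763.0 / 126.90 = 6.013 mol
n/ν → L: 4.070, R: 6.013; L is limiting.
n(T) produced = (1/1) × 4.070 = 4.070 mol
Step 2:
n(T) available = 4.070 mol
n(G) = 246.8 / 222.90 = 1.107 mol
n/ν → T: 1.357, G: 1.107; G is limiting.
n(X) = (3/1) × 1.107 = 3.321 mol
mass = 3.321 × 259.20 = 860.8 g

861 g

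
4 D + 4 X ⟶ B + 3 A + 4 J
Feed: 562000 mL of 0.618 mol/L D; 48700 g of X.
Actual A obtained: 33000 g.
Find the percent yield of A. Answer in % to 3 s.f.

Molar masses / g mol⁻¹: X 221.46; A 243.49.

82.2 %

n(D) = 0.618 × 562000/1000 = 347.3 mol
n(X) = 48700 / 221.46 = 219.9 mol
n/ν → D: 86.83, X: 54.98; X is limiting.
theoretical n(A) = (3/4) × 219.9 = 164.9 mol → 40150 g
% yield = 33000 / 40150 × 100 = 82.19 %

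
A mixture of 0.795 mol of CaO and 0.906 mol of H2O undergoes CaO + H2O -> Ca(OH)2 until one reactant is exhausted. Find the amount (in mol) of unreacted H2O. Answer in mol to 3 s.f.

0.111 mol

n(CaO) = 0.7950 mol
n(H2O) = 0.9060 mol
n/ν → CaO: 0.7950, H2O: 0.9060; CaO is limiting.
H2O consumed = (1/1) × 0.7950 = 0.7950 mol
H2O remaining = 0.9060 − 0.7950 = 0.1110 mol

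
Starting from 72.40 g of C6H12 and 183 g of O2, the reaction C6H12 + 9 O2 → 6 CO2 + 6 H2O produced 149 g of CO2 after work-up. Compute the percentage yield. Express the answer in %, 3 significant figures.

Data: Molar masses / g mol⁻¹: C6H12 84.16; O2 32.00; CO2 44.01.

n(C6H12) = 72.40 / 84.16 = 0.8603 mol
n(O2) = 183.0 / 32.00 = 5.719 mol
n/ν for C6H12 = 0.8603/1 = 0.8603
n/ν for O2 = 5.719/9 = 0.6354
Smallest n/ν is O2 → limiting reagent.
theoretical n(CO2) = (6/9) × 5.719 = 3.813 mol → 167.8 g
% yield = 149 / 167.8 × 100 = 88.80 %

88.8 %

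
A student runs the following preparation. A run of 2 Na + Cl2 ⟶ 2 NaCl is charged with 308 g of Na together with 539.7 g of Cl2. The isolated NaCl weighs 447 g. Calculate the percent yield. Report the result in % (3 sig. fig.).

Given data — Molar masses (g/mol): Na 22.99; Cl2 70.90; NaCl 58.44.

57.1 %

n(Na) = 308.0 / 22.99 = 13.40 mol
n(Cl2) = 539.7 / 70.90 = 7.612 mol
n/ν for Na = 13.40/2 = 6.700
n/ν for Cl2 = 7.612/1 = 7.612
Smallest n/ν is Na → limiting reagent.
theoretical n(NaCl) = (2/2) × 13.40 = 13.40 mol → 783.1 g
% yield = 447 / 783.1 × 100 = 57.08 %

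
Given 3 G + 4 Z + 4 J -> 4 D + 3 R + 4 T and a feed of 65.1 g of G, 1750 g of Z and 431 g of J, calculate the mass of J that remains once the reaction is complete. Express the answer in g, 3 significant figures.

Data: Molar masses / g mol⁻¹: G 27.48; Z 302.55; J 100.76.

n(G) = 65.10 / 27.48 = 2.369 mol
n(Z) = 1750 / 302.55 = 5.784 mol
n(J) = 431.0 / 100.76 = 4.277 mol
n/ν → G: 0.7897, Z: 1.446, J: 1.069; G is limiting.
J consumed = (4/3) × 2.369 = 3.159 mol
J remaining = 4.277 − 3.159 = 1.118 mol
mass = 1.118 × 100.76 = 112.6 g

113 g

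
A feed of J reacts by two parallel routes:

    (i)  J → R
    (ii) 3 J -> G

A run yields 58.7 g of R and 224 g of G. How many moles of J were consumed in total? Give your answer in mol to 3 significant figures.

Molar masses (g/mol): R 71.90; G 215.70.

3.93 mol

n(R) = 58.7 / 71.90 = 0.8164 mol
n(G) = 224 / 215.70 = 1.038 mol
n(J) via (i) = (1/1)×0.8164 = 0.8164 mol
n(J) via (ii) = (3/1)×1.038 = 3.114 mol
total n(J) = 0.8164 + 3.114 = 3.930 mol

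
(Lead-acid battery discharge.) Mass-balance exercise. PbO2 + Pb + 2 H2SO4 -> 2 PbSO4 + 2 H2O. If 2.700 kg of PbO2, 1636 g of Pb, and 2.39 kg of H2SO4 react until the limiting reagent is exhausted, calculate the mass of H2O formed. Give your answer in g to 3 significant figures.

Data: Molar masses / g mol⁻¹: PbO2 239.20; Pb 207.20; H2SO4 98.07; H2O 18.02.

n(PbO2) = 2.700×1000 / 239.20 = 11.29 mol
n(Pb) = 1636 / 207.20 = 7.896 mol
n(H2SO4) = 2.390×1000 / 98.07 = 24.37 mol
n/ν for PbO2 = 11.29/1 = 11.29
n/ν for Pb = 7.896/1 = 7.896
n/ν for H2SO4 = 24.37/2 = 12.19
Smallest n/ν is Pb → limiting reagent.
n(H2O) = (2/1) × 7.896 = 15.79 mol
mass = 15.79 × 18.02 = 284.5 g

285 g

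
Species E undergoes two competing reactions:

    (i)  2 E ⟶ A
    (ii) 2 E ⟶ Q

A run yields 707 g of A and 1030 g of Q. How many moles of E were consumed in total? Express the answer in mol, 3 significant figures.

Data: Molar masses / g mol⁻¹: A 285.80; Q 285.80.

12.2 mol

n(A) = 707 / 285.80 = 2.474 mol
n(Q) = 1030 / 285.80 = 3.604 mol
n(E) via (i) = (2/1)×2.474 = 4.948 mol
n(E) via (ii) = (2/1)×3.604 = 7.208 mol
total n(E) = 4.948 + 7.208 = 12.16 mol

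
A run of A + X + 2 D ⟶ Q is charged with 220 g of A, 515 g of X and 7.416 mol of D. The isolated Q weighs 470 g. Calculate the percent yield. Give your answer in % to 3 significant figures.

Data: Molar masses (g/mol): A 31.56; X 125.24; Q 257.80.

49.2 %

n(A) = 220.0 / 31.56 = 6.971 mol
n(X) = 515.0 / 125.24 = 4.112 mol
n(D) = 7.416 mol
n/ν for A = 6.971/1 = 6.971
n/ν for X = 4.112/1 = 4.112
n/ν for D = 7.416/2 = 3.708
Smallest n/ν is D → limiting reagent.
theoretical n(Q) = (1/2) × 7.416 = 3.708 mol → 955.9 g
% yield = 470 / 955.9 × 100 = 49.17 %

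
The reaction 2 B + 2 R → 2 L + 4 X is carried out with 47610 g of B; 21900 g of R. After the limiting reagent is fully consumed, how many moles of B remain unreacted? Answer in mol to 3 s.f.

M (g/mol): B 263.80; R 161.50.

n(B) = 47610 / 263.80 = 180.5 mol
n(R) = 21900 / 161.50 = 135.6 mol
n/ν for B = 180.5/2 = 90.25
n/ν for R = 135.6/2 = 67.80
Smallest n/ν is R → limiting reagent.
B consumed = (2/2) × 135.6 = 135.6 mol
B remaining = 180.5 − 135.6 = 44.90 mol

44.9 mol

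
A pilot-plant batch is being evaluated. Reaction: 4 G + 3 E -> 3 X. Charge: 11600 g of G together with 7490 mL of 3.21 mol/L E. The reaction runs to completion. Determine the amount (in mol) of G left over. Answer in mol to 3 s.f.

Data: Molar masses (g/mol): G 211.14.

n(G) = 11600 / 211.14 = 54.94 mol
n(E) = 3.21 × 7490/1000 = 24.04 mol
n/ν → G: 13.74, E: 8.013; E is limiting.
G consumed = (4/3) × 24.04 = 32.05 mol
G remaining = 54.94 − 32.05 = 22.89 mol

22.9 mol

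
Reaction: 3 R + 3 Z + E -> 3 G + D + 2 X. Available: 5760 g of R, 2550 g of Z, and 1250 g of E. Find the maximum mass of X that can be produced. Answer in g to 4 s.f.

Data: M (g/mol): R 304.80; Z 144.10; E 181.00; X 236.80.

2794 g

n(R) = 5760 / 304.80 = 18.90 mol
n(Z) = 2550 / 144.10 = 17.70 mol
n(E) = 1250 / 181.00 = 6.906 mol
n/ν for R = 18.90/3 = 6.300
n/ν for Z = 17.70/3 = 5.900
n/ν for E = 6.906/1 = 6.906
Smallest n/ν is Z → limiting reagent.
n(X) = (2/3) × 17.70 = 11.80 mol
mass = 11.80 × 236.80 = 2794 g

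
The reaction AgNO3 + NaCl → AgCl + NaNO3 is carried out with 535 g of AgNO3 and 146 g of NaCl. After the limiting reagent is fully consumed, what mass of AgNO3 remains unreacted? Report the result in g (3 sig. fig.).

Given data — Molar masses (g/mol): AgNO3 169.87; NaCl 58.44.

111 g

n(AgNO3) = 535.0 / 169.87 = 3.149 mol
n(NaCl) = 146.0 / 58.44 = 2.498 mol
n/ν → AgNO3: 3.149, NaCl: 2.498; NaCl is limiting.
AgNO3 consumed = (1/1) × 2.498 = 2.498 mol
AgNO3 remaining = 3.149 − 2.498 = 0.6510 mol
mass = 0.6510 × 169.87 = 110.6 g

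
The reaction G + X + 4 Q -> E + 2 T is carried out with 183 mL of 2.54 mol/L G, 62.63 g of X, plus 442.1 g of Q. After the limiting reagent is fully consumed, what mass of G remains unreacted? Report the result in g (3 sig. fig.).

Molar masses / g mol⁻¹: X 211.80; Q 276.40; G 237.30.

n(G) = 2.54 × 183.0/1000 = 0.4648 mol
n(X) = 62.63 / 211.80 = 0.2957 mol
n(Q) = 442.1 / 276.40 = 1.599 mol
n/ν for G = 0.4648/1 = 0.4648
n/ν for X = 0.2957/1 = 0.2957
n/ν for Q = 1.599/4 = 0.3998
Smallest n/ν is X → limiting reagent.
G consumed = (1/1) × 0.2957 = 0.2957 mol
G remaining = 0.4648 − 0.2957 = 0.1691 mol
mass = 0.1691 × 237.30 = 40.13 g

40.1 g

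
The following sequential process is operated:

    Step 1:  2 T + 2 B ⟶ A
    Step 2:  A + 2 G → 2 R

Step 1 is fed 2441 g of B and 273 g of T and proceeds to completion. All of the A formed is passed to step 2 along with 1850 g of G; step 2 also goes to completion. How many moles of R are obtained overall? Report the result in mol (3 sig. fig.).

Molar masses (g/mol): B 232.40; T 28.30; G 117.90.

Step 1:
n(B) = 2441 / 232.40 = 10.50 mol
n(T) = 273.0 / 28.30 = 9.647 mol
n/ν for B = 10.50/2 = 5.250
n/ν for T = 9.647/2 = 4.824
Smallest n/ν is T → limiting reagent.
n(A) produced = (1/2) × 9.647 = 4.824 mol
Step 2:
n(A) available = 4.824 mol
n(G) = 1850 / 117.90 = 15.69 mol
n/ν for A = 4.824/1 = 4.824
n/ν for G = 15.69/2 = 7.845
Smallest n/ν is A → limiting reagent.
n(R) = (2/1) × 4.824 = 9.648 mol

9.65 mol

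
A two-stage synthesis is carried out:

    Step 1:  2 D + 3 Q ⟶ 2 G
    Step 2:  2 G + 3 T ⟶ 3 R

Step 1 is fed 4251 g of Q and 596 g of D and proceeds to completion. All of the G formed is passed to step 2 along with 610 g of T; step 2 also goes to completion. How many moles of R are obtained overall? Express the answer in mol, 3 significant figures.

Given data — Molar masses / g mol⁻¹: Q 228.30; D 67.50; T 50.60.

12.1 mol

Step 1:
n(Q) = 4251 / 228.30 = 18.62 mol
n(D) = 596.0 / 67.50 = 8.830 mol
n/ν → Q: 6.207, D: 4.415; D is limiting.
n(G) produced = (2/2) × 8.830 = 8.830 mol
Step 2:
n(G) available = 8.830 mol
n(T) = 610.0 / 50.60 = 12.06 mol
n/ν → G: 4.415, T: 4.020; T is limiting.
n(R) = (3/3) × 12.06 = 12.06 mol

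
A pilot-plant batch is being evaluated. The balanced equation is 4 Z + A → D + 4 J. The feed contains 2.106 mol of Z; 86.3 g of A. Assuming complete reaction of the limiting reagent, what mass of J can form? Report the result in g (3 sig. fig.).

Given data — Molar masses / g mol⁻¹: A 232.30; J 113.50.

169 g

n(Z) = 2.106 mol
n(A) = 86.30 / 232.30 = 0.3715 mol
n/ν for Z = 2.106/4 = 0.5265
n/ν for A = 0.3715/1 = 0.3715
Smallest n/ν is A → limiting reagent.
n(J) = (4/1) × 0.3715 = 1.486 mol
mass = 1.486 × 113.50 = 168.7 g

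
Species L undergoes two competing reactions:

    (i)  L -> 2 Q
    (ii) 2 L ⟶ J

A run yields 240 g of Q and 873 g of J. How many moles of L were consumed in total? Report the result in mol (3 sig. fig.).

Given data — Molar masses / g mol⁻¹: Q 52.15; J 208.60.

n(Q) = 240 / 52.15 = 4.602 mol
n(J) = 873 / 208.60 = 4.185 mol
n(L) via (i) = (1/2)×4.602 = 2.301 mol
n(L) via (ii) = (2/1)×4.185 = 8.370 mol
total n(L) = 2.301 + 8.370 = 10.67 mol

10.7 mol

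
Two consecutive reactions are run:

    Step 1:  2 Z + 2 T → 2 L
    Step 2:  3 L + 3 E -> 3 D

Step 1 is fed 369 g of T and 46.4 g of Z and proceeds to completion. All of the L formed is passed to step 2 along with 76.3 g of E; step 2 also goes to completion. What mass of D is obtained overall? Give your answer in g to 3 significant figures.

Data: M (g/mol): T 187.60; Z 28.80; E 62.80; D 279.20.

Step 1:
n(T) = 369.0 / 187.60 = 1.967 mol
n(Z) = 46.40 / 28.80 = 1.611 mol
n/ν → T: 0.9835, Z: 0.8055; Z is limiting.
n(L) produced = (2/2) × 1.611 = 1.611 mol
Step 2:
n(L) available = 1.611 mol
n(E) = 76.30 / 62.80 = 1.215 mol
n/ν → L: 0.5370, E: 0.4050; E is limiting.
n(D) = (3/3) × 1.215 = 1.215 mol
mass = 1.215 × 279.20 = 339.2 g

339 g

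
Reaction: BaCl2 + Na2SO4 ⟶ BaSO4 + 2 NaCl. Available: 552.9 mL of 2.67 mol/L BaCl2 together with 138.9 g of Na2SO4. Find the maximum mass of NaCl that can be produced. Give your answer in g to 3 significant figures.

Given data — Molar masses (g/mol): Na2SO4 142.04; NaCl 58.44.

n(BaCl2) = 2.67 × 552.9/1000 = 1.476 mol
n(Na2SO4) = 138.9 / 142.04 = 0.9779 mol
n/ν for BaCl2 = 1.476/1 = 1.476
n/ν for Na2SO4 = 0.9779/1 = 0.9779
Smallest n/ν is Na2SO4 → limiting reagent.
n(NaCl) = (2/1) × 0.9779 = 1.956 mol
mass = 1.956 × 58.44 = 114.3 g

114 g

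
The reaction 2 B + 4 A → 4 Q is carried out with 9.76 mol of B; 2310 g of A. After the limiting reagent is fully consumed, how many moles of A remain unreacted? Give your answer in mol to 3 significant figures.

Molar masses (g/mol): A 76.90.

10.5 mol

n(B) = 9.760 mol
n(A) = 2310 / 76.90 = 30.04 mol
n/ν for B = 9.760/2 = 4.880
n/ν for A = 30.04/4 = 7.510
Smallest n/ν is B → limiting reagent.
A consumed = (4/2) × 9.760 = 19.52 mol
A remaining = 30.04 − 19.52 = 10.52 mol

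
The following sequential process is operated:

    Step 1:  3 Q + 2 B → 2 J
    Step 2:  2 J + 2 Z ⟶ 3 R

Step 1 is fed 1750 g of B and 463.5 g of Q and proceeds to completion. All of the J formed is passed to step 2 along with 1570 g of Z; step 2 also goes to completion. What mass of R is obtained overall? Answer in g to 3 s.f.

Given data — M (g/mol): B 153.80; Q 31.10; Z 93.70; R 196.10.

2920 g

Step 1:
n(B) = 1750 / 153.80 = 11.38 mol
n(Q) = 463.5 / 31.10 = 14.90 mol
n/ν for B = 11.38/2 = 5.690
n/ν for Q = 14.90/3 = 4.967
Smallest n/ν is Q → limiting reagent.
n(J) produced = (2/3) × 14.90 = 9.933 mol
Step 2:
n(J) available = 9.933 mol
n(Z) = 1570 / 93.70 = 16.76 mol
n/ν for J = 9.933/2 = 4.967
n/ν for Z = 16.76/2 = 8.380
Smallest n/ν is J → limiting reagent.
n(R) = (3/2) × 9.933 = 14.90 mol
mass = 14.90 × 196.10 = 2922 g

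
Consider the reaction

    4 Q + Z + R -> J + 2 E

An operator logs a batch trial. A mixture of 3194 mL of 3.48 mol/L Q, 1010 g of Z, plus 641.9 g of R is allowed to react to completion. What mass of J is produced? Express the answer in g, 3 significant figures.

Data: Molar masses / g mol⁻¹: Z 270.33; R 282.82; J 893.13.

n(Q) = 3.48 × 3194/1000 = 11.12 mol
n(Z) = 1010 / 270.33 = 3.736 mol
n(R) = 641.9 / 282.82 = 2.270 mol
n/ν for Q = 11.12/4 = 2.780
n/ν for Z = 3.736/1 = 3.736
n/ν for R = 2.270/1 = 2.270
Smallest n/ν is R → limiting reagent.
n(J) = (1/1) × 2.270 = 2.270 mol
mass = 2.270 × 893.13 = 2027 g

2030 g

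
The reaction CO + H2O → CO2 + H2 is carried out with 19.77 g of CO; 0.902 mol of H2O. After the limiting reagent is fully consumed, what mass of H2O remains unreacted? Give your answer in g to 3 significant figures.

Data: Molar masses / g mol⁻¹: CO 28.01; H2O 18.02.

3.54 g

n(CO) = 19.77 / 28.01 = 0.7058 mol
n(H2O) = 0.9020 mol
n/ν for CO = 0.7058/1 = 0.7058
n/ν for H2O = 0.9020/1 = 0.9020
Smallest n/ν is CO → limiting reagent.
H2O consumed = (1/1) × 0.7058 = 0.7058 mol
H2O remaining = 0.9020 − 0.7058 = 0.1962 mol
mass = 0.1962 × 18.02 = 3.536 g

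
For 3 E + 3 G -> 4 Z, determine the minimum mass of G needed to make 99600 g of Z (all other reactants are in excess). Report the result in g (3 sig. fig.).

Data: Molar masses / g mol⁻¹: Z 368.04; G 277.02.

n(Z) = 99600 / 368.04 = 270.6 mol
n(G) = (3/4) × 270.6 = 203.0 mol
mass = 203.0 × 277.02 = 56240 g

56200 g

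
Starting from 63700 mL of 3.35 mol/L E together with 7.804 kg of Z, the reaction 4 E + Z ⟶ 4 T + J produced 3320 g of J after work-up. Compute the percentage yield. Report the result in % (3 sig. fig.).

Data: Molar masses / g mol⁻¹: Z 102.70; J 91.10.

68.3 %

n(E) = 3.35 × 63700/1000 = 213.4 mol
n(Z) = 7.804×1000 / 102.70 = 75.99 mol
n/ν → E: 53.35, Z: 75.99; E is limiting.
theoretical n(J) = (1/4) × 213.4 = 53.35 mol → 4860 g
% yield = 3320 / 4860 × 100 = 68.31 %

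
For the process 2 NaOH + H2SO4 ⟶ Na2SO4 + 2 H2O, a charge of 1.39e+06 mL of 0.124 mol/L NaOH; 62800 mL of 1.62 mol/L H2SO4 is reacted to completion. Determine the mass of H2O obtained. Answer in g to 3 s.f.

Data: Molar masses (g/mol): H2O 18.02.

n(NaOH) = 0.124 × 1.39e+06/1000 = 172.4 mol
n(H2SO4) = 1.62 × 62800/1000 = 101.7 mol
n/ν → NaOH: 86.20, H2SO4: 101.7; NaOH is limiting.
n(H2O) = (2/2) × 172.4 = 172.4 mol
mass = 172.4 × 18.02 = 3107 g

3110 g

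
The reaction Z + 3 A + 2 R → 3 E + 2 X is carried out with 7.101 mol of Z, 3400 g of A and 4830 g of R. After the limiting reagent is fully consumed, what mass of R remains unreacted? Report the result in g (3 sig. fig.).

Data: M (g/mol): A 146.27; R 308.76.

445 g

n(Z) = 7.101 mol
n(A) = 3400 / 146.27 = 23.24 mol
n(R) = 4830 / 308.76 = 15.64 mol
n/ν for Z = 7.101/1 = 7.101
n/ν for A = 23.24/3 = 7.747
n/ν for R = 15.64/2 = 7.820
Smallest n/ν is Z → limiting reagent.
R consumed = (2/1) × 7.101 = 14.20 mol
R remaining = 15.64 − 14.20 = 1.440 mol
mass = 1.440 × 308.76 = 444.6 g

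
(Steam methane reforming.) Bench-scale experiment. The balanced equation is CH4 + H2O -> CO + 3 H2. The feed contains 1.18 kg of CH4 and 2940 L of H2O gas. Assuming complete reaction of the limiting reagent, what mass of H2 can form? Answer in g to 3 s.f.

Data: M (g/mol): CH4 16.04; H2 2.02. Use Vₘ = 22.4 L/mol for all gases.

446 g

n(CH4) = 1.180×1000 / 16.04 = 73.57 mol
n(H2O) = 2940 / 22.4 = 131.3 mol
n/ν → CH4: 73.57, H2O: 131.3; CH4 is limiting.
n(H2) = (3/1) × 73.57 = 220.7 mol
mass = 220.7 × 2.02 = 445.8 g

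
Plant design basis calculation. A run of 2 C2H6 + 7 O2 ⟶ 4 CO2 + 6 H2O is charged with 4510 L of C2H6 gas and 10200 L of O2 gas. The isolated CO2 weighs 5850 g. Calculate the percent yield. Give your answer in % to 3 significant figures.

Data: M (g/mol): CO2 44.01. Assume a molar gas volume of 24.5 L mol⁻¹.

55.9 %

n(C2H6) = 4510 / 24.5 = 184.1 mol
n(O2) = 10200 / 24.5 = 416.3 mol
n/ν for C2H6 = 184.1/2 = 92.05
n/ν for O2 = 416.3/7 = 59.47
Smallest n/ν is O2 → limiting reagent.
theoretical n(CO2) = (4/7) × 416.3 = 237.9 mol → 10470 g
% yield = 5850 / 10470 × 100 = 55.87 %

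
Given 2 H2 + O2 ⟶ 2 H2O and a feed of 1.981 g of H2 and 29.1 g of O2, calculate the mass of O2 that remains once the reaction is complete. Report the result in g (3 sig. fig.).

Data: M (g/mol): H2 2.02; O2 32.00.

13.4 g

n(H2) = 1.981 / 2.02 = 0.9807 mol
n(O2) = 29.10 / 32.00 = 0.9094 mol
n/ν → H2: 0.4904, O2: 0.9094; H2 is limiting.
O2 consumed = (1/2) × 0.9807 = 0.4904 mol
O2 remaining = 0.9094 − 0.4904 = 0.4190 mol
mass = 0.4190 × 32.00 = 13.41 g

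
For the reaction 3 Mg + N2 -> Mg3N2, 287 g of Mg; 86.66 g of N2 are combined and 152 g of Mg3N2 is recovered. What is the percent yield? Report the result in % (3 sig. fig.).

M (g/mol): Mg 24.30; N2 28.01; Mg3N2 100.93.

n(Mg) = 287.0 / 24.30 = 11.81 mol
n(N2) = 86.66 / 28.01 = 3.094 mol
n/ν for Mg = 11.81/3 = 3.937
n/ν for N2 = 3.094/1 = 3.094
Smallest n/ν is N2 → limiting reagent.
theoretical n(Mg3N2) = (1/1) × 3.094 = 3.094 mol → 312.3 g
% yield = 152 / 312.3 × 100 = 48.67 %

48.7 %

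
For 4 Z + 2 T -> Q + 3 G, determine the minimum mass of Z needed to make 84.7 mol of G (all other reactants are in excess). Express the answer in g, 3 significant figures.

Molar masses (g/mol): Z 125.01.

n(G) = 84.70 mol
n(Z) = (4/3) × 84.70 = 112.9 mol
mass = 112.9 × 125.01 = 14110 g

14100 g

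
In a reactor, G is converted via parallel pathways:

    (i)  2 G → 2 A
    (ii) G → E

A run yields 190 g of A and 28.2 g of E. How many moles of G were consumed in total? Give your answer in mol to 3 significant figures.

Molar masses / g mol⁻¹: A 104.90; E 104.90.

2.08 mol

n(A) = 190 / 104.90 = 1.811 mol
n(E) = 28.2 / 104.90 = 0.2688 mol
n(G) via (i) = (2/2)×1.811 = 1.811 mol
n(G) via (ii) = (1/1)×0.2688 = 0.2688 mol
total n(G) = 1.811 + 0.2688 = 2.080 mol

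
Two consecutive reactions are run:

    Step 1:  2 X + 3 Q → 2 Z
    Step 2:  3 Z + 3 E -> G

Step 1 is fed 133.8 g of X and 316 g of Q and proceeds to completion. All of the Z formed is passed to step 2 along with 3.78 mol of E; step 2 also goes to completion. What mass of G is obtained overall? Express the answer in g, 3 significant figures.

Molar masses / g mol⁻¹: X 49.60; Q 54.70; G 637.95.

Step 1:
n(X) = 133.8 / 49.60 = 2.698 mol
n(Q) = 316.0 / 54.70 = 5.777 mol
n/ν for X = 2.698/2 = 1.349
n/ν for Q = 5.777/3 = 1.926
Smallest n/ν is X → limiting reagent.
n(Z) produced = (2/2) × 2.698 = 2.698 mol
Step 2:
n(Z) available = 2.698 mol
n(E) = 3.780 mol
n/ν for Z = 2.698/3 = 0.8993
n/ν for E = 3.780/3 = 1.260
Smallest n/ν is Z → limiting reagent.
n(G) = (1/3) × 2.698 = 0.8993 mol
mass = 0.8993 × 637.95 = 573.7 g

574 g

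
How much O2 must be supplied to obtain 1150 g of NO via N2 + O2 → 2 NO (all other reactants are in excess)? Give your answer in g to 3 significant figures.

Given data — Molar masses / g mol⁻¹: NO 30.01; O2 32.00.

613 g

n(NO) = 1150 / 30.01 = 38.32 mol
n(O2) = (1/2) × 38.32 = 19.16 mol
mass = 19.16 × 32.00 = 613.1 g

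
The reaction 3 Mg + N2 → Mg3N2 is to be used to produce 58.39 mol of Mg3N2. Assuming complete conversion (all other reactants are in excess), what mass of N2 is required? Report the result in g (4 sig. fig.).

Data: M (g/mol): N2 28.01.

n(Mg3N2) = 58.39 mol
n(N2) = (1/1) × 58.39 = 58.39 mol
mass = 58.39 × 28.01 = 1636 g

1636 g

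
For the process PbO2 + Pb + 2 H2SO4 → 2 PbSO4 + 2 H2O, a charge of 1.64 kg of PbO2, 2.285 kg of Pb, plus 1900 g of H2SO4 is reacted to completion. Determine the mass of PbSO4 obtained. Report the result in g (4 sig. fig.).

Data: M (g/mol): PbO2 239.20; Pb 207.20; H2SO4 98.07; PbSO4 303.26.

n(PbO2) = 1.640×1000 / 239.20 = 6.856 mol
n(Pb) = 2.285×1000 / 207.20 = 11.03 mol
n(H2SO4) = 1900 / 98.07 = 19.37 mol
n/ν for PbO2 = 6.856/1 = 6.856
n/ν for Pb = 11.03/1 = 11.03
n/ν for H2SO4 = 19.37/2 = 9.685
Smallest n/ν is PbO2 → limiting reagent.
n(PbSO4) = (2/1) × 6.856 = 13.71 mol
mass = 13.71 × 303.26 = 4158 g

4158 g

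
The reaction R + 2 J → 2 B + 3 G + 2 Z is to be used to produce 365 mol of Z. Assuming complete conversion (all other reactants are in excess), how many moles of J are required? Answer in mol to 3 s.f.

365 mol

n(Z) = 365.0 mol
n(J) = (2/2) × 365.0 = 365.0 mol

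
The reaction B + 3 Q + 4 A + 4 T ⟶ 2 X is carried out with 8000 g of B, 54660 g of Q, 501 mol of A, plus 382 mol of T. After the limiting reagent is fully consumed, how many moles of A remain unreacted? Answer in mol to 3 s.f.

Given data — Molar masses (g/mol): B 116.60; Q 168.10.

n(B) = 8000 / 116.60 = 68.61 mol
n(Q) = 54660 / 168.10 = 325.2 mol
n(A) = 501.0 mol
n(T) = 382.0 mol
n/ν for B = 68.61/1 = 68.61
n/ν for Q = 325.2/3 = 108.4
n/ν for A = 501.0/4 = 125.3
n/ν for T = 382.0/4 = 95.50
Smallest n/ν is B → limiting reagent.
A consumed = (4/1) × 68.61 = 274.4 mol
A remaining = 501.0 − 274.4 = 226.6 mol

227 mol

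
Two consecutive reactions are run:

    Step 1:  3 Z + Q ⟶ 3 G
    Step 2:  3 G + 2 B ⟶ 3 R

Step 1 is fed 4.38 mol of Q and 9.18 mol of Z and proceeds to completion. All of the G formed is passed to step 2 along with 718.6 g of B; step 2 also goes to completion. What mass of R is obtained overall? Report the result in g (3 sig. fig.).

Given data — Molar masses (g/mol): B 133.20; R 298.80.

2420 g

Step 1:
n(Q) = 4.380 mol
n(Z) = 9.180 mol
n/ν for Q = 4.380/1 = 4.380
n/ν for Z = 9.180/3 = 3.060
Smallest n/ν is Z → limiting reagent.
n(G) produced = (3/3) × 9.180 = 9.180 mol
Step 2:
n(G) available = 9.180 mol
n(B) = 718.6 / 133.20 = 5.395 mol
n/ν for G = 9.180/3 = 3.060
n/ν for B = 5.395/2 = 2.698
Smallest n/ν is B → limiting reagent.
n(R) = (3/2) × 5.395 = 8.093 mol
mass = 8.093 × 298.80 = 2418 g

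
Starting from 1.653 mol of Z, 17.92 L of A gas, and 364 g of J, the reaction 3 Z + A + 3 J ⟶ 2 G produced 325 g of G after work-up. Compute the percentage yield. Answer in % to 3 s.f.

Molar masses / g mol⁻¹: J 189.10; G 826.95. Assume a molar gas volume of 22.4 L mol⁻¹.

n(Z) = 1.653 mol
n(A) = 17.92 / 22.4 = 0.8000 mol
n(J) = 364.0 / 189.10 = 1.925 mol
n/ν for Z = 1.653/3 = 0.5510
n/ν for A = 0.8000/1 = 0.8000
n/ν for J = 1.925/3 = 0.6417
Smallest n/ν is Z → limiting reagent.
theoretical n(G) = (2/3) × 1.653 = 1.102 mol → 911.3 g
% yield = 325 / 911.3 × 100 = 35.66 %

35.7 %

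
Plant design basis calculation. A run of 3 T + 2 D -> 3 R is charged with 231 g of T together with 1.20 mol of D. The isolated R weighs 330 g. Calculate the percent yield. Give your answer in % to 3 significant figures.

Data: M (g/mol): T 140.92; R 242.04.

83.2 %

n(T) = 231.0 / 140.92 = 1.639 mol
n(D) = 1.200 mol
n/ν for T = 1.639/3 = 0.5463
n/ν for D = 1.200/2 = 0.6000
Smallest n/ν is T → limiting reagent.
theoretical n(R) = (3/3) × 1.639 = 1.639 mol → 396.7 g
% yield = 330 / 396.7 × 100 = 83.19 %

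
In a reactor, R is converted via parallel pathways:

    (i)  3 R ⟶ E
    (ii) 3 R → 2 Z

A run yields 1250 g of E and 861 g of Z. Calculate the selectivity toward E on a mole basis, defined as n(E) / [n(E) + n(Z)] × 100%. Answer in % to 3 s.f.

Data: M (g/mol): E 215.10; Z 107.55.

n(E) = 1250 / 215.10 = 5.811 mol
n(Z) = 861 / 107.55 = 8.006 mol
selectivity = 5.811/(5.811+8.006) × 100 = 42.06 %

42.1 %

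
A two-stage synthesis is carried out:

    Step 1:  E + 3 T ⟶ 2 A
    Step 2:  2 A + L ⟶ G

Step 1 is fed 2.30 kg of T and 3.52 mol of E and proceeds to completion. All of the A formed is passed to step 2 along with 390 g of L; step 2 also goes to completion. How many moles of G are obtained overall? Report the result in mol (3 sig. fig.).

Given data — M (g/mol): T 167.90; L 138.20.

Step 1:
n(T) = 2.300×1000 / 167.90 = 13.70 mol
n(E) = 3.520 mol
n/ν for T = 13.70/3 = 4.567
n/ν for E = 3.520/1 = 3.520
Smallest n/ν is E → limiting reagent.
n(A) produced = (2/1) × 3.520 = 7.040 mol
Step 2:
n(A) available = 7.040 mol
n(L) = 390.0 / 138.20 = 2.822 mol
n/ν for A = 7.040/2 = 3.520
n/ν for L = 2.822/1 = 2.822
Smallest n/ν is L → limiting reagent.
n(G) = (1/1) × 2.822 = 2.822 mol

2.82 mol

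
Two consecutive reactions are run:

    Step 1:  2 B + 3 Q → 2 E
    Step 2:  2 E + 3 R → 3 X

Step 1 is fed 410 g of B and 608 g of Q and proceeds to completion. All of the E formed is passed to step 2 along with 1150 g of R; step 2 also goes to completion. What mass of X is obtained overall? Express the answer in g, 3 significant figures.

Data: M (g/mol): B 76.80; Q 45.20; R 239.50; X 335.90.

Step 1:
n(B) = 410.0 / 76.80 = 5.339 mol
n(Q) = 608.0 / 45.20 = 13.45 mol
n/ν → B: 2.670, Q: 4.483; B is limiting.
n(E) produced = (2/2) × 5.339 = 5.339 mol
Step 2:
n(E) available = 5.339 mol
n(R) = 1150 / 239.50 = 4.802 mol
n/ν → E: 2.670, R: 1.601; R is limiting.
n(X) = (3/3) × 4.802 = 4.802 mol
mass = 4.802 × 335.90 = 1613 g

1610 g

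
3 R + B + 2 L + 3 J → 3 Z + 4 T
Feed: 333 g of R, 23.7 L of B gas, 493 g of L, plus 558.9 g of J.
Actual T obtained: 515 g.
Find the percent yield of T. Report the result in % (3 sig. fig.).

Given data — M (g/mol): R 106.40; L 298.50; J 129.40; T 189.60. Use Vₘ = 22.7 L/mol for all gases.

n(R) = 333.0 / 106.40 = 3.130 mol
n(B) = 23.70 / 22.7 = 1.044 mol
n(L) = 493.0 / 298.50 = 1.652 mol
n(J) = 558.9 / 129.40 = 4.319 mol
n/ν → R: 1.043, B: 1.044, L: 0.8260, J: 1.440; L is limiting.
theoretical n(T) = (4/2) × 1.652 = 3.304 mol → 626.4 g
% yield = 515 / 626.4 × 100 = 82.22 %

82.2 %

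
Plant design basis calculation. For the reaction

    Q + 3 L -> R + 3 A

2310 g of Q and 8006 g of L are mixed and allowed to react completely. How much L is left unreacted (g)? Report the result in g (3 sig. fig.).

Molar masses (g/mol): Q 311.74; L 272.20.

n(Q) = 2310 / 311.74 = 7.410 mol
n(L) = 8006 / 272.20 = 29.41 mol
n/ν → Q: 7.410, L: 9.803; Q is limiting.
L consumed = (3/1) × 7.410 = 22.23 mol
L remaining = 29.41 − 22.23 = 7.180 mol
mass = 7.180 × 272.20 = 1954 g

1950 g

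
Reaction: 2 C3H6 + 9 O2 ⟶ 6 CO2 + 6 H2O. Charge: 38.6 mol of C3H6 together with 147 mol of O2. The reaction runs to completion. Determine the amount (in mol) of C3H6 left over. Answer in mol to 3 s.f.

5.93 mol

n(C3H6) = 38.60 mol
n(O2) = 147.0 mol
n/ν for C3H6 = 38.60/2 = 19.30
n/ν for O2 = 147.0/9 = 16.33
Smallest n/ν is O2 → limiting reagent.
C3H6 consumed = (2/9) × 147.0 = 32.67 mol
C3H6 remaining = 38.60 − 32.67 = 5.930 mol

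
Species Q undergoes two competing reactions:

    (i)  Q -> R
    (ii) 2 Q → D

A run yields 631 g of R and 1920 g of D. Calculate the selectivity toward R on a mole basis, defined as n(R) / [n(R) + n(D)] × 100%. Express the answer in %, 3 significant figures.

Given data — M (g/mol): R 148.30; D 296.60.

39.7 %

n(R) = 631 / 148.30 = 4.255 mol
n(D) = 1920 / 296.60 = 6.473 mol
selectivity = 4.255/(4.255+6.473) × 100 = 39.66 %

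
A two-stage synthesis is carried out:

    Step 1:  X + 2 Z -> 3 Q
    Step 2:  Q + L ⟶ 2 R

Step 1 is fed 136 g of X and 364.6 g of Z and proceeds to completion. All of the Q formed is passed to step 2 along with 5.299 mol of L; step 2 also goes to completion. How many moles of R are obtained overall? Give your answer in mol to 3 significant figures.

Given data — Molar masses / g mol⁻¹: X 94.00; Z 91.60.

Step 1:
n(X) = 136.0 / 94.00 = 1.447 mol
n(Z) = 364.6 / 91.60 = 3.980 mol
n/ν for X = 1.447/1 = 1.447
n/ν for Z = 3.980/2 = 1.990
Smallest n/ν is X → limiting reagent.
n(Q) produced = (3/1) × 1.447 = 4.341 mol
Step 2:
n(Q) available = 4.341 mol
n(L) = 5.299 mol
n/ν for Q = 4.341/1 = 4.341
n/ν for L = 5.299/1 = 5.299
Smallest n/ν is Q → limiting reagent.
n(R) = (2/1) × 4.341 = 8.682 mol

8.68 mol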